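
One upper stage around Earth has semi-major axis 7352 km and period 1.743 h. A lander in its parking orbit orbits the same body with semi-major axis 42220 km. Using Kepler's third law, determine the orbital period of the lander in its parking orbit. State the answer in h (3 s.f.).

Kepler's third law: T² ∝ a³, so T₂ = T₁ (a₂/a₁)^(3/2).
a₂/a₁ = 5.743, (a₂/a₁)^(3/2) = 13.76.
T₂ = 1.743 × 13.76 = 23.99 h.

T₂ ≈ 24.0 h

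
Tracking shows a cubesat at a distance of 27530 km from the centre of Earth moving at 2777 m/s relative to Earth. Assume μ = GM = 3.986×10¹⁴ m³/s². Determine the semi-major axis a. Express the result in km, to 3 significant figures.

r = 2.753×10⁷ m.
Specific orbital energy ε = v²/2 − μ/r = (2777)²/2 − 3.986×10¹⁴/2.753×10⁷ = -1.062×10⁷ J/kg.
Since ε = −μ/(2a), a = −μ/(2ε) = 1.876×10⁷ m = 18761 km.

a ≈ 18800 km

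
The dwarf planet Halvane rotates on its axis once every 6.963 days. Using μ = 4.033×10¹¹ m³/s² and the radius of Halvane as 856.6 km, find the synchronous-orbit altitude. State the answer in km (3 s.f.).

T = 6.963 days = 6.016×10⁵ s.
A synchronous orbit has period T, so by Kepler's third law a = (μT²/4π²)^(1/3).
μT²/4π² = 4.033×10¹¹ × (6.016×10⁵)² / 39.48 = 3.697×10²¹ m³.
a = 1.546×10⁷ m = 15463 km.
Altitude h = a − R = 15463 − 856.6 = 14606 km.

h_sync ≈ 14600 km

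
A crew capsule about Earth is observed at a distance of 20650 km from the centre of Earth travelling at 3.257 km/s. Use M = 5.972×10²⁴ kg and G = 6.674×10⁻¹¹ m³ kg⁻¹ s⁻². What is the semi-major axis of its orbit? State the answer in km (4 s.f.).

μ = GM = 6.674×10⁻¹¹ × 5.972×10²⁴ = 3.986×10¹⁴ m³/s².
r = 2.065×10⁷ m.
Vis-viva rearranged: 1/a = 2/r − v²/μ = 9.685×10⁻⁸ − 2.662×10⁻⁸ = 7.024×10⁻⁸ m⁻¹.
a = 1.424×10⁷ m = 14237 km.

a ≈ 14240 km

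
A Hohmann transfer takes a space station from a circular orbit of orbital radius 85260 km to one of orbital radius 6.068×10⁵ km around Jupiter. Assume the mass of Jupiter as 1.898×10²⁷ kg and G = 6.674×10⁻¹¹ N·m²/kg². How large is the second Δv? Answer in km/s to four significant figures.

Δv ≈ 7.276 km/s

μ = GM = 6.674×10⁻¹¹ × 1.898×10²⁷ = 1.267×10¹⁷ m³/s².
r₁ = 85260 km = 8.526×10⁷ m.
r₂ = 6.068×10⁵ km = 6.068×10⁸ m.
Transfer ellipse a_t = (r₁ + r₂)/2 = 3.460×10⁸ m.
At r₁: circular v_c1 = √(μ/r₁) = 38550 m/s; transfer-perijove v_p = √[μ(2/r₁ − 1/a_t)] = 51040 m/s.
At r₂: circular v_c2 = √(μ/r₂) = 14450 m/s; transfer-apojove v_a = √[μ(2/r₂ − 1/a_t)] = 7172 m/s.
Δv₂ = v_c2 − v_a = 7276 m/s.
= 7.276 km/s.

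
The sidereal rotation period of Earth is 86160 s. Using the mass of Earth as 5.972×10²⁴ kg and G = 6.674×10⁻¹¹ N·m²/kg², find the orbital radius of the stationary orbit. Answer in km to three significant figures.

r_sync ≈ 42200 km

μ = GM = 6.674×10⁻¹¹ × 5.972×10²⁴ = 3.986×10¹⁴ m³/s².
A synchronous orbit has period T, so by Kepler's third law a = (μT²/4π²)^(1/3).
μT²/4π² = 3.986×10¹⁴ × (8.616×10⁴)² / 39.48 = 7.495×10²² m³.
a = 4.216×10⁷ m = 42162 km.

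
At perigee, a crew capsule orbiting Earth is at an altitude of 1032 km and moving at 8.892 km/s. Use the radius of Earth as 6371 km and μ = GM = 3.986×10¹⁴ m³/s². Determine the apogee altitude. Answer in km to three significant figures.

apogee altitude ≈ 14100 km

r_p = 6371 + 1032 = 7403.0 km = 7.403×10⁶ m.
Specific energy ε = v²/2 − μ/r = -1.431×10⁷ J/kg, so a = −μ/(2ε) = 1.393×10⁷ m.
The apsides satisfy r_p + r_a = 2a, so the apogee radius is 2a − r_p = 2.045×10⁷ m = 20453 km.
Apogee altitude = 20453 − 6371 = 14082 km.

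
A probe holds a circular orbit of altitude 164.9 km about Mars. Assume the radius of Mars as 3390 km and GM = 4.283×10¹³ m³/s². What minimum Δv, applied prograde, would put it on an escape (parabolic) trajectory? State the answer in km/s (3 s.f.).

Δv ≈ 1.44 km/s

r = 3390 + 164.9 = 3554.9 km = 3.5549×10⁶ m.
Circular speed v_c = √(μ/r) = 3471 m/s.
Escape speed v_esc = √(2μ/r) = √2 × v_c = 4909 m/s.
Δv = v_esc − v_c = 1438 m/s = 1.438 km/s.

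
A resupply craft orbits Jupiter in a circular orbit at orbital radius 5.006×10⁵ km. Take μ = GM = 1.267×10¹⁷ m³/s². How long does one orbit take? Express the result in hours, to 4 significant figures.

r = 5.006×10⁵ km = 5.006×10⁸ m.
Kepler's third law: T = 2π√(r³/μ) = 2π√((5.006×10⁸)³ / 1.267×10¹⁷).
r³/μ = 9.901×10⁸ s², so T = 2π × 3.147×10⁴ = 1.977×10⁵ s.
Converting: 1.977×10⁵ s ÷ 3600 = 54.92 hours.

T ≈ 54.92 hours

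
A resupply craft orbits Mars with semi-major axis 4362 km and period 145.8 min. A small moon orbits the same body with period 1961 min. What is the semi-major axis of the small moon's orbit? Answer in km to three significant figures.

a₂ ≈ 24700 km

Kepler's third law: a³ ∝ T², so a₂ = a₁ (T₂/T₁)^(2/3).
T₂/T₁ = 13.45, (T₂/T₁)^(2/3) = 5.656.
a₂ = 4362 × 5.656 = 24670 km.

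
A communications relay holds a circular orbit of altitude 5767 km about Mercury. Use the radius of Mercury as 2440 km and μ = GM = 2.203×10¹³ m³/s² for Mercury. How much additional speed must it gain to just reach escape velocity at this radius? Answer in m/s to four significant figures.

Δv ≈ 678.6 m/s

r = 2440 + 5767 = 8207.0 km = 8.2070×10⁶ m.
Circular speed v_c = √(μ/r) = 1638 m/s.
Escape speed v_esc = √(2μ/r) = √2 × v_c = 2317 m/s.
Δv = v_esc − v_c = 678.6 m/s.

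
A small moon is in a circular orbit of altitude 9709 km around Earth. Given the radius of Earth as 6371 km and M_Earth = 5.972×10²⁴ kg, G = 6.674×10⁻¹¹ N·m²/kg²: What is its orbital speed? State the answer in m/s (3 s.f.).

v ≈ 4980 m/s

μ = GM = 6.674×10⁻¹¹ × 5.972×10²⁴ = 3.986×10¹⁴ m³/s².
r = 6371 + 9709 = 16080 km = 1.6080×10⁷ m.
For a circular orbit v = √(μ/r) = √(3.986×10¹⁴ / 1.608×10⁷) = √(2.479×10⁷) = 4979 m/s.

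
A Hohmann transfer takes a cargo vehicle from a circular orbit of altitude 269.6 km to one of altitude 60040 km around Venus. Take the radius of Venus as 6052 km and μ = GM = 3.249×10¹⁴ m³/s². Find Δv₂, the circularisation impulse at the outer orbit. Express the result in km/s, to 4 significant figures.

Δv ≈ 1.291 km/s

r₁ = 6052 + 269.6 = 6321.6 km = 6.3216×10⁶ m.
r₂ = 6052 + 60040 = 66092 km = 6.6092×10⁷ m.
Transfer ellipse a_t = (r₁ + r₂)/2 = 3.621×10⁷ m.
At r₁: circular v_c1 = √(μ/r₁) = 7169 m/s; transfer-periapsis v_p = √[μ(2/r₁ − 1/a_t)] = 9686 m/s.
At r₂: circular v_c2 = √(μ/r₂) = 2217 m/s; transfer-apoapsis v_a = √[μ(2/r₂ − 1/a_t)] = 926.4 m/s.
Δv₂ = v_c2 − v_a = 1291 m/s.
= 1.291 km/s.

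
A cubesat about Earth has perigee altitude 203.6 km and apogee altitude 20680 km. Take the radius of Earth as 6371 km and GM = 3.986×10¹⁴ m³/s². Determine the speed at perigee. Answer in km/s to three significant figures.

v ≈ 9.88 km/s

r_p = 6371 + 203.6 = 6574.6 km = 6.5746×10⁶ m.
r_a = 6371 + 20680 = 27051 km = 2.7051×10⁷ m.
Semi-major axis a = (r_p + r_a)/2 = 16813 km = 1.681×10⁷ m.
Vis-viva: v² = μ(2/r − 1/a) = 3.986×10¹⁴ × (3.042×10⁻⁷ − 5.948×10⁻⁸) = 9.755×10⁷ m²/s².
v = 9877 m/s = 9.877 km/s.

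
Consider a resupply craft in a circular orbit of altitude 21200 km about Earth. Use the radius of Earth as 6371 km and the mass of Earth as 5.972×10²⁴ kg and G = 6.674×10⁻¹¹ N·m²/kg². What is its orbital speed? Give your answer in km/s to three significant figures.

v ≈ 3.80 km/s

μ = GM = 6.674×10⁻¹¹ × 5.972×10²⁴ = 3.986×10¹⁴ m³/s².
r = 6371 + 21200 = 27571 km = 2.7571×10⁷ m.
For a circular orbit v = √(μ/r) = √(3.986×10¹⁴ / 2.757×10⁷) = √(1.446×10⁷) = 3802 m/s.
That is 3.802 km/s.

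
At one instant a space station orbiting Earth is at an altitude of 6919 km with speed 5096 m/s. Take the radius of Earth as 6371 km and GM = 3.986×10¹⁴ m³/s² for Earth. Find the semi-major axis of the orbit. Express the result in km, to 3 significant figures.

r = 6371 + 6919 = 13290 km = 1.329×10⁷ m.
Vis-viva rearranged: 1/a = 2/r − v²/μ = 1.505×10⁻⁷ − 6.515×10⁻⁸ = 8.534×10⁻⁸ m⁻¹.
a = 1.172×10⁷ m = 11718 km.

a ≈ 11700 km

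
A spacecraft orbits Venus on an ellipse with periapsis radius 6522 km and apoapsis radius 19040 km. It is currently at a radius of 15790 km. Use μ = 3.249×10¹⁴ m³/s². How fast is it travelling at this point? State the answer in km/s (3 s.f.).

Semi-major axis a = (r_p + r_a)/2 = 12781 km = 1.278×10⁷ m.
Vis-viva: v² = μ(2/r − 1/a) = 3.249×10¹⁴ × (1.267×10⁻⁷ − 7.824×10⁻⁸) = 1.573×10⁷ m²/s².
v = 3966 m/s = 3.966 km/s.

v ≈ 3.97 km/s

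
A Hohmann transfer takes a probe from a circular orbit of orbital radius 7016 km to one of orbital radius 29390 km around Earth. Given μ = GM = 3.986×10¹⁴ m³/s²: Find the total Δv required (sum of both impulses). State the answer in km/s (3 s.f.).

Δv_total ≈ 3.44 km/s

r₁ = 7016 km = 7.016×10⁶ m.
r₂ = 29390 km = 2.939×10⁷ m.
Transfer ellipse a_t = (r₁ + r₂)/2 = 1.820×10⁷ m.
At r₁: circular v_c1 = √(μ/r₁) = 7537 m/s; transfer-perigee v_p = √[μ(2/r₁ − 1/a_t)] = 9578 m/s.
Δv₁ = v_p − v_c1 = 2040 m/s.
At r₂: circular v_c2 = √(μ/r₂) = 3683 m/s; transfer-apogee v_a = √[μ(2/r₂ − 1/a_t)] = 2286 m/s.
Δv₂ = v_c2 − v_a = 1396 m/s.
Total Δv = Δv₁ + Δv₂ = 3436 m/s = 3.436 km/s.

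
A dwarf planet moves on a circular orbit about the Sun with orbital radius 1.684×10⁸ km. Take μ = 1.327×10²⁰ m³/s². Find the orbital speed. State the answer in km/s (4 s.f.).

v ≈ 28.07 km/s

r = 1.684×10⁸ km = 1.684×10¹¹ m.
For a circular orbit v = √(μ/r) = √(1.327×10²⁰ / 1.684×10¹¹) = √(7.880×10⁸) = 28070 m/s.
That is 28.07 km/s.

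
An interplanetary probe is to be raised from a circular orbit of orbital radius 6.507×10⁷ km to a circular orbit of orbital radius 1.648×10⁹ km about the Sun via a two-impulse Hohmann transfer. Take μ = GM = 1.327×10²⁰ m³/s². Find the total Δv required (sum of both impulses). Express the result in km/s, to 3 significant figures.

r₁ = 6.507×10⁷ km = 6.507×10¹⁰ m.
r₂ = 1.648×10⁹ km = 1.648×10¹² m.
Transfer ellipse a_t = (r₁ + r₂)/2 = 8.565×10¹¹ m.
At r₁: circular v_c1 = √(μ/r₁) = 45160 m/s; transfer-perihelion v_p = √[μ(2/r₁ − 1/a_t)] = 62640 m/s.
Δv₁ = v_p − v_c1 = 17480 m/s.
At r₂: circular v_c2 = √(μ/r₂) = 8973 m/s; transfer-aphelion v_a = √[μ(2/r₂ − 1/a_t)] = 2473 m/s.
Δv₂ = v_c2 − v_a = 6500 m/s.
Total Δv = Δv₁ + Δv₂ = 23980 m/s = 23.98 km/s.

Δv_total ≈ 24.0 km/s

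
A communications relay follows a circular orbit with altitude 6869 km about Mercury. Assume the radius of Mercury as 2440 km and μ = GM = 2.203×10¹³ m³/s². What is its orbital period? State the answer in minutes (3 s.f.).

r = 2440 + 6869 = 9309.0 km = 9.3090×10⁶ m.
Kepler's third law: T = 2π√(r³/μ) = 2π√((9.309×10⁶)³ / 2.203×10¹³).
r³/μ = 3.662×10⁷ s², so T = 2π × 6.051×10³ = 3.802×10⁴ s.
Converting: 3.802×10⁴ s ÷ 60.00 = 633.7 minutes.

T ≈ 634 minutes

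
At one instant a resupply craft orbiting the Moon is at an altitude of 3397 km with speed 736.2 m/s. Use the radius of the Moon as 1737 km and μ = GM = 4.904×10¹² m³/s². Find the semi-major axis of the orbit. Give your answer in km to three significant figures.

a ≈ 3580 km

r = 1737 + 3397 = 5134.0 km = 5.134×10⁶ m.
Specific orbital energy ε = v²/2 − μ/r = (736.2)²/2 − 4.904×10¹²/5.134×10⁶ = -6.842×10⁵ J/kg.
Since ε = −μ/(2a), a = −μ/(2ε) = 3.584×10⁶ m = 3583.7 km.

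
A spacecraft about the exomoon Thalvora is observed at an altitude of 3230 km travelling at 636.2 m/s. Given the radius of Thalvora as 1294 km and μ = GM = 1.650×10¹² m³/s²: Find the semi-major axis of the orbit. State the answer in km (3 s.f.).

a ≈ 5080 km

r = 1294 + 3230 = 4524.0 km = 4.524×10⁶ m.
Vis-viva rearranged: 1/a = 2/r − v²/μ = 4.421×10⁻⁷ − 2.453×10⁻⁷ = 1.968×10⁻⁷ m⁻¹.
a = 5.082×10⁶ m = 5081.7 km.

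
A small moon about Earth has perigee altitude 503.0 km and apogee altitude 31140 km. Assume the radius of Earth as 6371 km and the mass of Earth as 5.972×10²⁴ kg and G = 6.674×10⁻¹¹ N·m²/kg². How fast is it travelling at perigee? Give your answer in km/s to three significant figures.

v ≈ 9.90 km/s

μ = GM = 6.674×10⁻¹¹ × 5.972×10²⁴ = 3.986×10¹⁴ m³/s².
r_p = 6371 + 503.0 = 6874.0 km = 6.8740×10⁶ m.
r_a = 6371 + 31140 = 37511 km = 3.7511×10⁷ m.
Semi-major axis a = (r_p + r_a)/2 = 22192 km = 2.219×10⁷ m.
Vis-viva: v² = μ(2/r − 1/a) = 3.986×10¹⁴ × (2.910×10⁻⁷ − 4.506×10⁻⁸) = 9.801×10⁷ m²/s².
v = 9900 m/s = 9.900 km/s.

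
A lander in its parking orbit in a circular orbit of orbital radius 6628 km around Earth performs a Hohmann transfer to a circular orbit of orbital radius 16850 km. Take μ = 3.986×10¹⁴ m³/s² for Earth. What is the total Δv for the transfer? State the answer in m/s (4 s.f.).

Δv_total ≈ 2745 m/s

r₁ = 6628 km = 6.628×10⁶ m.
r₂ = 16850 km = 1.685×10⁷ m.
Transfer ellipse a_t = (r₁ + r₂)/2 = 1.174×10⁷ m.
At r₁: circular v_c1 = √(μ/r₁) = 7755 m/s; transfer-perigee v_p = √[μ(2/r₁ − 1/a_t)] = 9291 m/s.
Δv₁ = v_p − v_c1 = 1536 m/s.
At r₂: circular v_c2 = √(μ/r₂) = 4864 m/s; transfer-apogee v_a = √[μ(2/r₂ − 1/a_t)] = 3655 m/s.
Δv₂ = v_c2 − v_a = 1209 m/s.
Total Δv = Δv₁ + Δv₂ = 2745 m/s.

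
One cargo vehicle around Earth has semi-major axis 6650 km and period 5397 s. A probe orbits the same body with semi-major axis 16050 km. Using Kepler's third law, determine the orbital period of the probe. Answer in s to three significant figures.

Kepler's third law: T² ∝ a³, so T₂ = T₁ (a₂/a₁)^(3/2).
a₂/a₁ = 2.414, (a₂/a₁)^(3/2) = 3.750.
T₂ = 5397 × 3.750 = 20240 s.

T₂ ≈ 20200 s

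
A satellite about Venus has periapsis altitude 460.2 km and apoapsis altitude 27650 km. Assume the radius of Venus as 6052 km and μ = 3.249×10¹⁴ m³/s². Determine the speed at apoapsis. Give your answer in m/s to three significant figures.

v ≈ 1770 m/s

r_p = 6052 + 460.2 = 6512.2 km = 6.5122×10⁶ m.
r_a = 6052 + 27650 = 33702 km = 3.3702×10⁷ m.
Semi-major axis a = (r_p + r_a)/2 = 20107 km = 2.011×10⁷ m.
Vis-viva: v² = μ(2/r − 1/a) = 3.249×10¹⁴ × (5.934×10⁻⁸ − 4.973×10⁻⁸) = 3.122×10⁶ m²/s².
v = 1767 m/s.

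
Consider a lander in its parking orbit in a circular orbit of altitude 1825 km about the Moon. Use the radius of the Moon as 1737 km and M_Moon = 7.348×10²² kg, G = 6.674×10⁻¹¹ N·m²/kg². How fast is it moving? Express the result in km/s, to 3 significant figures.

v ≈ 1.17 km/s

μ = GM = 6.674×10⁻¹¹ × 7.348×10²² = 4.904×10¹² m³/s².
r = 1737 + 1825 = 3562.0 km = 3.5620×10⁶ m.
For a circular orbit v = √(μ/r) = √(4.904×10¹² / 3.562×10⁶) = √(1.377×10⁶) = 1173 m/s.
That is 1.173 km/s.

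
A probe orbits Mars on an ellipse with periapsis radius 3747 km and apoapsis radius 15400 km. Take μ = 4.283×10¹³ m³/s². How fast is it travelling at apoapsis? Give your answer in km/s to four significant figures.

v ≈ 1.043 km/s

Semi-major axis a = (r_p + r_a)/2 = 9573.5 km = 9.574×10⁶ m.
Vis-viva: v² = μ(2/r − 1/a) = 4.283×10¹³ × (1.299×10⁻⁷ − 1.045×10⁻⁷) = 1.089×10⁶ m²/s².
v = 1043 m/s = 1.043 km/s.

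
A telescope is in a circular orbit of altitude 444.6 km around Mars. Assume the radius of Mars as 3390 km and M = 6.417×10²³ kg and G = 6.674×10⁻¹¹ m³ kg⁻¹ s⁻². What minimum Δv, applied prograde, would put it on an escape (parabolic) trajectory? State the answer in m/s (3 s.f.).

Δv ≈ 1380 m/s

μ = GM = 6.674×10⁻¹¹ × 6.417×10²³ = 4.283×10¹³ m³/s².
r = 3390 + 444.6 = 3834.6 km = 3.8346×10⁶ m.
Circular speed v_c = √(μ/r) = 3342 m/s.
Escape speed v_esc = √(2μ/r) = √2 × v_c = 4726 m/s.
Δv = v_esc − v_c = 1384 m/s.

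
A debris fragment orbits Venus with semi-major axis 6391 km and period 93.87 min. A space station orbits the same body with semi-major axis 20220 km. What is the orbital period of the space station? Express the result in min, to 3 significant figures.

Kepler's third law: T² ∝ a³, so T₂ = T₁ (a₂/a₁)^(3/2).
a₂/a₁ = 3.164, (a₂/a₁)^(3/2) = 5.628.
T₂ = 93.87 × 5.628 = 528.3 min.

T₂ ≈ 528 min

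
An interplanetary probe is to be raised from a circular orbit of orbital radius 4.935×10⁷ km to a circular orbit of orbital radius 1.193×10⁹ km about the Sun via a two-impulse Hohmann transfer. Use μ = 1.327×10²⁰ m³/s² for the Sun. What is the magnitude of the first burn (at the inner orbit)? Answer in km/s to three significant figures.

r₁ = 4.935×10⁷ km = 4.935×10¹⁰ m.
r₂ = 1.193×10⁹ km = 1.193×10¹² m.
Transfer ellipse a_t = (r₁ + r₂)/2 = 6.212×10¹¹ m.
At r₁: circular v_c1 = √(μ/r₁) = 51860 m/s; transfer-perihelion v_p = √[μ(2/r₁ − 1/a_t)] = 71860 m/s.
Δv₁ = v_p − v_c1 = 20010 m/s.
= 20.01 km/s.

Δv ≈ 20.0 km/s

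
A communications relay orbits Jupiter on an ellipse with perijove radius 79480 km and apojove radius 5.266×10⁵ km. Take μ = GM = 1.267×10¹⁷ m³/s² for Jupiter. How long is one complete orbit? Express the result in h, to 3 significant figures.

T ≈ 25.9 h

Semi-major axis a = (r_p + r_a)/2 = (79480 + 5.2660×10⁵)/2 = 3.0304×10⁵ km = 3.030×10⁸ m.
By Kepler's third law T = 2π√(a³/μ) = 2π × 1.482×10⁴ = 9.312×10⁴ s.
= 25.87 h.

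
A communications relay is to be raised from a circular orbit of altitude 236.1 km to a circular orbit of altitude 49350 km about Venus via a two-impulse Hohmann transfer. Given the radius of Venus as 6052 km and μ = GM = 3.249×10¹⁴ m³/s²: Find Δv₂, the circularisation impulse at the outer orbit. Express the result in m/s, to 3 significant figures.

Δv ≈ 1330 m/s

r₁ = 6052 + 236.1 = 6288.1 km = 6.2881×10⁶ m.
r₂ = 6052 + 49350 = 55402 km = 5.5402×10⁷ m.
Transfer ellipse a_t = (r₁ + r₂)/2 = 3.085×10⁷ m.
At r₁: circular v_c1 = √(μ/r₁) = 7188 m/s; transfer-periapsis v_p = √[μ(2/r₁ − 1/a_t)] = 9634 m/s.
At r₂: circular v_c2 = √(μ/r₂) = 2422 m/s; transfer-apoapsis v_a = √[μ(2/r₂ − 1/a_t)] = 1093 m/s.
Δv₂ = v_c2 − v_a = 1328 m/s.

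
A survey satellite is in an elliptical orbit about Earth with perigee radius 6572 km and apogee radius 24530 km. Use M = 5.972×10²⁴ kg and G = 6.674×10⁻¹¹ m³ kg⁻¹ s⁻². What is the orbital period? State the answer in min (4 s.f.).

T ≈ 321.7 min

μ = GM = 6.674×10⁻¹¹ × 5.972×10²⁴ = 3.986×10¹⁴ m³/s².
Semi-major axis a = (r_p + r_a)/2 = (6572.0 + 24530)/2 = 15551 km = 1.555×10⁷ m.
By Kepler's third law T = 2π√(a³/μ) = 2π × 3.072×10³ = 1.930×10⁴ s.
= 321.7 min.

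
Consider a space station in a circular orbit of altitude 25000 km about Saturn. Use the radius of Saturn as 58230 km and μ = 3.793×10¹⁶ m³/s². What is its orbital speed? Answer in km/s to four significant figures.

r = 58230 + 25000 = 83230 km = 8.3230×10⁷ m.
For a circular orbit v = √(μ/r) = √(3.793×10¹⁶ / 8.323×10⁷) = √(4.557×10⁸) = 21350 m/s.
That is 21.35 km/s.

v ≈ 21.35 km/s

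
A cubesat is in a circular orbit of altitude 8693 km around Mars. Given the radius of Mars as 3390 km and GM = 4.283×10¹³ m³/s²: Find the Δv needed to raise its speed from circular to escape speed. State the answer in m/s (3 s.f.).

Δv ≈ 780 m/s

r = 3390 + 8693 = 12083 km = 1.2083×10⁷ m.
Circular speed v_c = √(μ/r) = 1883 m/s.
Escape speed v_esc = √(2μ/r) = √2 × v_c = 2663 m/s.
Δv = v_esc − v_c = 779.8 m/s.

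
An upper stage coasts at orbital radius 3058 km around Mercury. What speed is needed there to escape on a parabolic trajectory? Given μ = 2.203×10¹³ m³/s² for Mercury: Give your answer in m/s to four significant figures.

v_esc ≈ 3796 m/s

r = 3058 km = 3.058×10⁶ m.
Escape speed v_esc = √(2μ/r) = √(2 × 2.203×10¹³ / 3.058×10⁶) = √(1.441×10⁷) = 3796 m/s.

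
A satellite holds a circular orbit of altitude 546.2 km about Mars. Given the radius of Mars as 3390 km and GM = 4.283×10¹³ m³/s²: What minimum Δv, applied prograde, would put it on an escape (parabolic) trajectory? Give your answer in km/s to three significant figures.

Δv ≈ 1.37 km/s

r = 3390 + 546.2 = 3936.2 km = 3.9362×10⁶ m.
Circular speed v_c = √(μ/r) = 3299 m/s.
Escape speed v_esc = √(2μ/r) = √2 × v_c = 4665 m/s.
Δv = v_esc − v_c = 1366 m/s = 1.366 km/s.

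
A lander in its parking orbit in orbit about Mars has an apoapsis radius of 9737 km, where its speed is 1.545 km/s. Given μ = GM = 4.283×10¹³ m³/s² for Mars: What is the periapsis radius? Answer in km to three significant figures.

periapsis radius ≈ 3630 km

r_a = 9.737×10⁶ m.
Specific energy ε = v²/2 − μ/r = -3.205×10⁶ J/kg, so a = −μ/(2ε) = 6.681×10⁶ m.
The apsides satisfy r_p + r_a = 2a, so the periapsis radius is 2a − r_a = 3.626×10⁶ m = 3625.8 km.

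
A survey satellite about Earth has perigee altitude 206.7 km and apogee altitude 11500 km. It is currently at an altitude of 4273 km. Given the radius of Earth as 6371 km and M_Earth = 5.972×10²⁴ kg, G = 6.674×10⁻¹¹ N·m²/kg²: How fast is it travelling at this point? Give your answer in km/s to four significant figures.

v ≈ 6.503 km/s

μ = GM = 6.674×10⁻¹¹ × 5.972×10²⁴ = 3.986×10¹⁴ m³/s².
r_p = 6371 + 206.7 = 6577.7 km = 6.5777×10⁶ m.
r_a = 6371 + 11500 = 17871 km = 1.7871×10⁷ m.
r = 6371 + 4273 = 10644 km = 1.064×10⁷ m.
Semi-major axis a = (r_p + r_a)/2 = 12224 km = 1.222×10⁷ m.
Vis-viva: v² = μ(2/r − 1/a) = 3.986×10¹⁴ × (1.879×10⁻⁷ − 8.180×10⁻⁸) = 4.229×10⁷ m²/s².
v = 6503 m/s = 6.503 km/s.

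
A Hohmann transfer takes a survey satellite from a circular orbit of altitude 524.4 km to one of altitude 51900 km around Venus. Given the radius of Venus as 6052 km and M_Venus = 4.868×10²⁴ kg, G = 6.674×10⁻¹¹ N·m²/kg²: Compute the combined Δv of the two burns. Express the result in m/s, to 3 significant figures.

Δv_total ≈ 3690 m/s

μ = GM = 6.674×10⁻¹¹ × 4.868×10²⁴ = 3.249×10¹⁴ m³/s².
r₁ = 6052 + 524.4 = 6576.4 km = 6.5764×10⁶ m.
r₂ = 6052 + 51900 = 57952 km = 5.7952×10⁷ m.
Transfer ellipse a_t = (r₁ + r₂)/2 = 3.226×10⁷ m.
At r₁: circular v_c1 = √(μ/r₁) = 7029 m/s; transfer-periapsis v_p = √[μ(2/r₁ − 1/a_t)] = 9420 m/s.
Δv₁ = v_p − v_c1 = 2391 m/s.
At r₂: circular v_c2 = √(μ/r₂) = 2368 m/s; transfer-apoapsis v_a = √[μ(2/r₂ − 1/a_t)] = 1069 m/s.
Δv₂ = v_c2 − v_a = 1299 m/s.
Total Δv = Δv₁ + Δv₂ = 3690 m/s.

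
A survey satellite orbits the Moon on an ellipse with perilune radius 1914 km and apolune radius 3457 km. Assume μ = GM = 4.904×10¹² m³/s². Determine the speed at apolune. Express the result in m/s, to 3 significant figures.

Semi-major axis a = (r_p + r_a)/2 = 2685.5 km = 2.686×10⁶ m.
Vis-viva: v² = μ(2/r − 1/a) = 4.904×10¹² × (5.785×10⁻⁷ − 3.724×10⁻⁷) = 1.011×10⁶ m²/s².
v = 1006 m/s.

v ≈ 1010 m/s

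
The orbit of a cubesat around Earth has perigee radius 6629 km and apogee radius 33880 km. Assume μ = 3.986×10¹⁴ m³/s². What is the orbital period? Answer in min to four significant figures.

Semi-major axis a = (r_p + r_a)/2 = (6629.0 + 33880)/2 = 20254 km = 2.025×10⁷ m.
By Kepler's third law T = 2π√(a³/μ) = 2π × 4.566×10³ = 2.869×10⁴ s.
= 478.1 min.

T ≈ 478.1 min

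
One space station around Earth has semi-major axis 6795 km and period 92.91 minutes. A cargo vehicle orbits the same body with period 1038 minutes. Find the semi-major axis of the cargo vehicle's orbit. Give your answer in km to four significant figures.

a₂ ≈ 33960 km

Kepler's third law: a³ ∝ T², so a₂ = a₁ (T₂/T₁)^(2/3).
T₂/T₁ = 11.17, (T₂/T₁)^(2/3) = 4.998.
a₂ = 6795 × 4.998 = 33960 km.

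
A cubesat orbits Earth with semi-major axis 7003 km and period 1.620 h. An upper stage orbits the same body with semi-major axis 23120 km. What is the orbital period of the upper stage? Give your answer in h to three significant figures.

T₂ ≈ 9.72 h

Kepler's third law: T² ∝ a³, so T₂ = T₁ (a₂/a₁)^(3/2).
a₂/a₁ = 3.301, (a₂/a₁)^(3/2) = 5.999.
T₂ = 1.620 × 5.999 = 9.718 h.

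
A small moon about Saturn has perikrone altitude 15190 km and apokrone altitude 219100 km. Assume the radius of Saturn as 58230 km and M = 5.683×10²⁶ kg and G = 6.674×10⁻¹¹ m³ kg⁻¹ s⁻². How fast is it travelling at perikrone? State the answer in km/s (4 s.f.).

μ = GM = 6.674×10⁻¹¹ × 5.683×10²⁶ = 3.793×10¹⁶ m³/s².
r_p = 58230 + 15190 = 73420 km = 7.3420×10⁷ m.
r_a = 58230 + 219100 = 277330 km = 2.7733×10⁸ m.
Semi-major axis a = (r_p + r_a)/2 = 1.7538×10⁵ km = 1.754×10⁸ m.
Vis-viva: v² = μ(2/r − 1/a) = 3.793×10¹⁶ × (2.724×10⁻⁸ − 5.702×10⁻⁹) = 8.169×10⁸ m²/s².
v = 28580 m/s = 28.58 km/s.

v ≈ 28.58 km/s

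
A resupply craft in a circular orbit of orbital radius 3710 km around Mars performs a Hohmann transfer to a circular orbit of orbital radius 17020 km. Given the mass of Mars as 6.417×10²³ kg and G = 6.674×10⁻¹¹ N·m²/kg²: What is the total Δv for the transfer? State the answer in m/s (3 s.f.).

μ = GM = 6.674×10⁻¹¹ × 6.417×10²³ = 4.283×10¹³ m³/s².
r₁ = 3710 km = 3.710×10⁶ m.
r₂ = 17020 km = 1.702×10⁷ m.
Transfer ellipse a_t = (r₁ + r₂)/2 = 1.036×10⁷ m.
At r₁: circular v_c1 = √(μ/r₁) = 3398 m/s; transfer-periapsis v_p = √[μ(2/r₁ − 1/a_t)] = 4354 m/s.
Δv₁ = v_p − v_c1 = 956.2 m/s.
At r₂: circular v_c2 = √(μ/r₂) = 1586 m/s; transfer-apoapsis v_a = √[μ(2/r₂ − 1/a_t)] = 949.0 m/s.
Δv₂ = v_c2 − v_a = 637.2 m/s.
Total Δv = Δv₁ + Δv₂ = 1593 m/s.

Δv_total ≈ 1590 m/s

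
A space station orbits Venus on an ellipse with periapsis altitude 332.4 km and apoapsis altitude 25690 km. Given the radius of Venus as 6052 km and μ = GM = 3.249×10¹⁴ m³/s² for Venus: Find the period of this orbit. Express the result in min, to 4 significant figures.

T ≈ 483.6 min

r_p = 6052 + 332.4 = 6384.4 km = 6.3844×10⁶ m.
r_a = 6052 + 25690 = 31742 km = 3.1742×10⁷ m.
Semi-major axis a = (r_p + r_a)/2 = (6384.4 + 31742)/2 = 19063 km = 1.906×10⁷ m.
By Kepler's third law T = 2π√(a³/μ) = 2π × 4.618×10³ = 2.901×10⁴ s.
= 483.6 min.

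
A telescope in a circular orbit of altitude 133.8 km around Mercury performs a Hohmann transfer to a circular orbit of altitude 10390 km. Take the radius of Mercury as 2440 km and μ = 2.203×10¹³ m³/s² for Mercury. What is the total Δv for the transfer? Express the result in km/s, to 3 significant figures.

r₁ = 2440 + 133.8 = 2573.8 km = 2.5738×10⁶ m.
r₂ = 2440 + 10390 = 12830 km = 1.2830×10⁷ m.
Transfer ellipse a_t = (r₁ + r₂)/2 = 7.702×10⁶ m.
At r₁: circular v_c1 = √(μ/r₁) = 2926 m/s; transfer-periherm v_p = √[μ(2/r₁ − 1/a_t)] = 3776 m/s.
Δv₁ = v_p − v_c1 = 850.4 m/s.
At r₂: circular v_c2 = √(μ/r₂) = 1310 m/s; transfer-apoherm v_a = √[μ(2/r₂ − 1/a_t)] = 757.5 m/s.
Δv₂ = v_c2 − v_a = 552.9 m/s.
Total Δv = Δv₁ + Δv₂ = 1403 m/s = 1.403 km/s.

Δv_total ≈ 1.40 km/s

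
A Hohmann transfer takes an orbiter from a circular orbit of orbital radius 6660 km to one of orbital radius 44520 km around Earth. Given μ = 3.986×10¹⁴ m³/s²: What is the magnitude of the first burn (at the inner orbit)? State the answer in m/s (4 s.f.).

r₁ = 6660 km = 6.660×10⁶ m.
r₂ = 44520 km = 4.452×10⁷ m.
Transfer ellipse a_t = (r₁ + r₂)/2 = 2.559×10⁷ m.
At r₁: circular v_c1 = √(μ/r₁) = 7736 m/s; transfer-perigee v_p = √[μ(2/r₁ − 1/a_t)] = 10200 m/s.
Δv₁ = v_p − v_c1 = 2468 m/s.

Δv ≈ 2468 m/s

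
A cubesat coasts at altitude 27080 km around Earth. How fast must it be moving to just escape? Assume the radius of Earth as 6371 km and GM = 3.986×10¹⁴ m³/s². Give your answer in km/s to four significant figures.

v_esc ≈ 4.882 km/s

r = 6371 + 27080 = 33451 km = 3.3451×10⁷ m.
Escape speed v_esc = √(2μ/r) = √(2 × 3.986×10¹⁴ / 3.345×10⁷) = √(2.383×10⁷) = 4882 m/s.
= 4.882 km/s.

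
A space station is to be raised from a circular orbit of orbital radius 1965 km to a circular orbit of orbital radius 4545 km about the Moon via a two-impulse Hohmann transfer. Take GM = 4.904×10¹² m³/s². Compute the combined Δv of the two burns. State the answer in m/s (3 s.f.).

Δv_total ≈ 519 m/s

r₁ = 1965 km = 1.965×10⁶ m.
r₂ = 4545 km = 4.545×10⁶ m.
Transfer ellipse a_t = (r₁ + r₂)/2 = 3.255×10⁶ m.
At r₁: circular v_c1 = √(μ/r₁) = 1580 m/s; transfer-perilune v_p = √[μ(2/r₁ − 1/a_t)] = 1867 m/s.
Δv₁ = v_p − v_c1 = 287.0 m/s.
At r₂: circular v_c2 = √(μ/r₂) = 1039 m/s; transfer-apolune v_a = √[μ(2/r₂ − 1/a_t)] = 807.1 m/s.
Δv₂ = v_c2 − v_a = 231.7 m/s.
Total Δv = Δv₁ + Δv₂ = 518.6 m/s.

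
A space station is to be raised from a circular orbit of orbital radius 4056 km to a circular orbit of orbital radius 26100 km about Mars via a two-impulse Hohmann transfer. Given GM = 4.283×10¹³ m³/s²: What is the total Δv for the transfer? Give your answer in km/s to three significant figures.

r₁ = 4056 km = 4.056×10⁶ m.
r₂ = 26100 km = 2.610×10⁷ m.
Transfer ellipse a_t = (r₁ + r₂)/2 = 1.508×10⁷ m.
At r₁: circular v_c1 = √(μ/r₁) = 3250 m/s; transfer-periapsis v_p = √[μ(2/r₁ − 1/a_t)] = 4275 m/s.
Δv₁ = v_p − v_c1 = 1026 m/s.
At r₂: circular v_c2 = √(μ/r₂) = 1281 m/s; transfer-apoapsis v_a = √[μ(2/r₂ − 1/a_t)] = 664.4 m/s.
Δv₂ = v_c2 − v_a = 616.6 m/s.
Total Δv = Δv₁ + Δv₂ = 1642 m/s = 1.642 km/s.

Δv_total ≈ 1.64 km/s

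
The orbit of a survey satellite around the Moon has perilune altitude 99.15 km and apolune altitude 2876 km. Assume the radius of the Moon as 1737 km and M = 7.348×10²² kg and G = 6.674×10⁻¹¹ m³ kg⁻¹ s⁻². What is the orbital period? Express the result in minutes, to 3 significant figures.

μ = GM = 6.674×10⁻¹¹ × 7.348×10²² = 4.904×10¹² m³/s².
r_p = 1737 + 99.15 = 1836.2 km = 1.8362×10⁶ m.
r_a = 1737 + 2876 = 4613.0 km = 4.6130×10⁶ m.
Semi-major axis a = (r_p + r_a)/2 = (1836.2 + 4613.0)/2 = 3224.6 km = 3.225×10⁶ m.
By Kepler's third law T = 2π√(a³/μ) = 2π × 2.615×10³ = 1.643×10⁴ s.
= 273.8 minutes.

T ≈ 274 minutes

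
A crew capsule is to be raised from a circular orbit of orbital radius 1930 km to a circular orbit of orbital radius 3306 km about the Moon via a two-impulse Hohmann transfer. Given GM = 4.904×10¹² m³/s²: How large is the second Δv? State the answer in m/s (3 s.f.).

Δv ≈ 172 m/s

r₁ = 1930 km = 1.930×10⁶ m.
r₂ = 3306 km = 3.306×10⁶ m.
Transfer ellipse a_t = (r₁ + r₂)/2 = 2.618×10⁶ m.
At r₁: circular v_c1 = √(μ/r₁) = 1594 m/s; transfer-perilune v_p = √[μ(2/r₁ − 1/a_t)] = 1791 m/s.
At r₂: circular v_c2 = √(μ/r₂) = 1218 m/s; transfer-apolune v_a = √[μ(2/r₂ − 1/a_t)] = 1046 m/s.
Δv₂ = v_c2 − v_a = 172.2 m/s.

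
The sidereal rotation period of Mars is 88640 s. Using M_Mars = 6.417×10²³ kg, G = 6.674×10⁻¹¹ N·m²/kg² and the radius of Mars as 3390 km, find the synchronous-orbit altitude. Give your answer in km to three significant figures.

h_sync ≈ 17000 km

μ = GM = 6.674×10⁻¹¹ × 6.417×10²³ = 4.283×10¹³ m³/s².
A synchronous orbit has period T, so by Kepler's third law a = (μT²/4π²)^(1/3).
μT²/4π² = 4.283×10¹³ × (8.864×10⁴)² / 39.48 = 8.524×10²¹ m³.
a = 2.043×10⁷ m = 20427 km.
Altitude h = a − R = 20427 − 3390 = 17037 km.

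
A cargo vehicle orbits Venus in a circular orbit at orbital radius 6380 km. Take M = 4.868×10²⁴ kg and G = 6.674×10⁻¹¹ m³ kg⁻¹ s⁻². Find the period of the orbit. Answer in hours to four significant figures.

μ = GM = 6.674×10⁻¹¹ × 4.868×10²⁴ = 3.249×10¹⁴ m³/s².
r = 6380 km = 6.380×10⁶ m.
Kepler's third law: T = 2π√(r³/μ) = 2π√((6.380×10⁶)³ / 3.249×10¹⁴).
r³/μ = 7.993×10⁵ s², so T = 2π × 8.941×10² = 5.617×10³ s.
Converting: 5.617×10³ s ÷ 3600 = 1.560 hours.

T ≈ 1.560 hours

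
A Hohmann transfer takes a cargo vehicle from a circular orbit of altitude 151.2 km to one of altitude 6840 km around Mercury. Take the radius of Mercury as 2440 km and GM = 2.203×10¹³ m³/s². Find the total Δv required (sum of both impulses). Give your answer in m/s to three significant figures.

r₁ = 2440 + 151.2 = 2591.2 km = 2.5912×10⁶ m.
r₂ = 2440 + 6840 = 9280.0 km = 9.2800×10⁶ m.
Transfer ellipse a_t = (r₁ + r₂)/2 = 5.936×10⁶ m.
At r₁: circular v_c1 = √(μ/r₁) = 2916 m/s; transfer-periherm v_p = √[μ(2/r₁ − 1/a_t)] = 3646 m/s.
Δv₁ = v_p − v_c1 = 730.1 m/s.
At r₂: circular v_c2 = √(μ/r₂) = 1541 m/s; transfer-apoherm v_a = √[μ(2/r₂ − 1/a_t)] = 1018 m/s.
Δv₂ = v_c2 − v_a = 522.7 m/s.
Total Δv = Δv₁ + Δv₂ = 1253 m/s.

Δv_total ≈ 1250 m/s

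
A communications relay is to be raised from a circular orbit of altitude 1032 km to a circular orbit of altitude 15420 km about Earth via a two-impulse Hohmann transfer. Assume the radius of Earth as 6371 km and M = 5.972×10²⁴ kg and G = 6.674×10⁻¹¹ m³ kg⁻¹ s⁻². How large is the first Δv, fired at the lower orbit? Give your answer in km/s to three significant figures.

μ = GM = 6.674×10⁻¹¹ × 5.972×10²⁴ = 3.986×10¹⁴ m³/s².
r₁ = 6371 + 1032 = 7403.0 km = 7.4030×10⁶ m.
r₂ = 6371 + 15420 = 21791 km = 2.1791×10⁷ m.
Transfer ellipse a_t = (r₁ + r₂)/2 = 1.460×10⁷ m.
At r₁: circular v_c1 = √(μ/r₁) = 7338 m/s; transfer-perigee v_p = √[μ(2/r₁ − 1/a_t)] = 8965 m/s.
Δv₁ = v_p − v_c1 = 1628 m/s.
= 1.628 km/s.

Δv ≈ 1.63 km/s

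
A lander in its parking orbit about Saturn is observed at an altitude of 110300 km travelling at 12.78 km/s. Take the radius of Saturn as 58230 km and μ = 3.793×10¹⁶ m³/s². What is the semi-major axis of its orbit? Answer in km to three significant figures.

a ≈ 1.32×10⁵ km

r = 58230 + 110300 = 1.6853×10⁵ km = 1.685×10⁸ m.
Vis-viva rearranged: 1/a = 2/r − v²/μ = 1.187×10⁻⁸ − 4.306×10⁻⁹ = 7.561×10⁻⁹ m⁻¹.
a = 1.323×10⁸ m = 1.3225×10⁵ km.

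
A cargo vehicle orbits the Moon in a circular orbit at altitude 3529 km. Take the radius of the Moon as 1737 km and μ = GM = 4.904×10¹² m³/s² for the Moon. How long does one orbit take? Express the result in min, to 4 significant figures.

T ≈ 571.4 min

r = 1737 + 3529 = 5266.0 km = 5.2660×10⁶ m.
Kepler's third law: T = 2π√(r³/μ) = 2π√((5.266×10⁶)³ / 4.904×10¹²).
r³/μ = 2.978×10⁷ s², so T = 2π × 5.457×10³ = 3.429×10⁴ s.
Converting: 3.429×10⁴ s ÷ 60.00 = 571.4 min.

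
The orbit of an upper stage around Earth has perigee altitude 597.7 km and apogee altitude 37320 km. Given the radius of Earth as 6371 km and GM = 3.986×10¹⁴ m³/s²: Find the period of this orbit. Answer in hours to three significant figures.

r_p = 6371 + 597.7 = 6968.7 km = 6.9687×10⁶ m.
r_a = 6371 + 37320 = 43691 km = 4.3691×10⁷ m.
Semi-major axis a = (r_p + r_a)/2 = (6968.7 + 43691)/2 = 25330 km = 2.533×10⁷ m.
By Kepler's third law T = 2π√(a³/μ) = 2π × 6.385×10³ = 4.012×10⁴ s.
= 11.14 hours.

T ≈ 11.1 hours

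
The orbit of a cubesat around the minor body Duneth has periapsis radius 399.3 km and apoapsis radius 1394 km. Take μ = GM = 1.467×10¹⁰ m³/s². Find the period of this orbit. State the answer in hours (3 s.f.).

Semi-major axis a = (r_p + r_a)/2 = (399.30 + 1394.0)/2 = 896.65 km = 8.966×10⁵ m.
By Kepler's third law T = 2π√(a³/μ) = 2π × 7.010×10³ = 4.405×10⁴ s.
= 12.23 hours.

T ≈ 12.2 hours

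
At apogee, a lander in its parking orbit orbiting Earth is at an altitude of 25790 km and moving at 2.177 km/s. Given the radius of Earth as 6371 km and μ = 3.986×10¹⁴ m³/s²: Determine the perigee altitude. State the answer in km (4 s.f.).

perigee altitude ≈ 1232 km

r_a = 6371 + 25790 = 32161 km = 3.216×10⁷ m.
Specific energy ε = v²/2 − μ/r = -1.002×10⁷ J/kg, so a = −μ/(2ε) = 1.988×10⁷ m.
The apsides satisfy r_p + r_a = 2a, so the perigee radius is 2a − r_a = 7.603×10⁶ m = 7602.7 km.
Perigee altitude = 7602.7 − 6371 = 1231.7 km.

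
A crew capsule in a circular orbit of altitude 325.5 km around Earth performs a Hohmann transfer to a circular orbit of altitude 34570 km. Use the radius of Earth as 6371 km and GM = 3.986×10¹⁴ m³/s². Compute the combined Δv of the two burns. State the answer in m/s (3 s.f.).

r₁ = 6371 + 325.5 = 6696.5 km = 6.6965×10⁶ m.
r₂ = 6371 + 34570 = 40941 km = 4.0941×10⁷ m.
Transfer ellipse a_t = (r₁ + r₂)/2 = 2.382×10⁷ m.
At r₁: circular v_c1 = √(μ/r₁) = 7715 m/s; transfer-perigee v_p = √[μ(2/r₁ − 1/a_t)] = 10110 m/s.
Δv₁ = v_p − v_c1 = 2400 m/s.
At r₂: circular v_c2 = √(μ/r₂) = 3120 m/s; transfer-apogee v_a = √[μ(2/r₂ − 1/a_t)] = 1654 m/s.
Δv₂ = v_c2 − v_a = 1466 m/s.
Total Δv = Δv₁ + Δv₂ = 3866 m/s.

Δv_total ≈ 3870 m/s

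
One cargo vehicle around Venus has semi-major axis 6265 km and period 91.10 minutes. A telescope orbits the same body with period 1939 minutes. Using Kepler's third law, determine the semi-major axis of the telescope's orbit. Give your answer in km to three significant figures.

a₂ ≈ 48100 km

Kepler's third law: a³ ∝ T², so a₂ = a₁ (T₂/T₁)^(2/3).
T₂/T₁ = 21.28, (T₂/T₁)^(2/3) = 7.680.
a₂ = 6265 × 7.680 = 48120 km.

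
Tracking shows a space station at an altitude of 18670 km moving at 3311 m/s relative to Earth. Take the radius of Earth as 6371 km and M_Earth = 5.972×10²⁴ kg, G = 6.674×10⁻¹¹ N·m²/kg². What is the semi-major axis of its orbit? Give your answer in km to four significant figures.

a ≈ 19100 km

μ = GM = 6.674×10⁻¹¹ × 5.972×10²⁴ = 3.986×10¹⁴ m³/s².
r = 6371 + 18670 = 25041 km = 2.504×10⁷ m.
Vis-viva rearranged: 1/a = 2/r − v²/μ = 7.987×10⁻⁸ − 2.751×10⁻⁸ = 5.236×10⁻⁸ m⁻¹.
a = 1.910×10⁷ m = 19097 km.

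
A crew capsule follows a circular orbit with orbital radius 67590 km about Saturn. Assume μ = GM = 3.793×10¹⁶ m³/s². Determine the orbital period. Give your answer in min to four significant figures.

r = 67590 km = 6.759×10⁷ m.
Kepler's third law: T = 2π√(r³/μ) = 2π√((6.759×10⁷)³ / 3.793×10¹⁶).
r³/μ = 8.141×10⁶ s², so T = 2π × 2.853×10³ = 1.793×10⁴ s.
Converting: 1.793×10⁴ s ÷ 60.00 = 298.8 min.

T ≈ 298.8 min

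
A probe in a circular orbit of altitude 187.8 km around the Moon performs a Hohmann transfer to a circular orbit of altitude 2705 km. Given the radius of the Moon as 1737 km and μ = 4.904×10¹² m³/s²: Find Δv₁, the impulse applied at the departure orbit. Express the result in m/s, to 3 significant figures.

Δv ≈ 289 m/s

r₁ = 1737 + 187.8 = 1924.8 km = 1.9248×10⁶ m.
r₂ = 1737 + 2705 = 4442.0 km = 4.4420×10⁶ m.
Transfer ellipse a_t = (r₁ + r₂)/2 = 3.183×10⁶ m.
At r₁: circular v_c1 = √(μ/r₁) = 1596 m/s; transfer-perilune v_p = √[μ(2/r₁ − 1/a_t)] = 1885 m/s.
Δv₁ = v_p − v_c1 = 289.3 m/s.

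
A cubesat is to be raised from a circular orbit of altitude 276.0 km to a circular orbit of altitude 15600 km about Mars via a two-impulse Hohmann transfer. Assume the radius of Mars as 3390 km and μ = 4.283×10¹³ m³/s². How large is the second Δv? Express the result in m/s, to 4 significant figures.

Δv ≈ 647.5 m/s

r₁ = 3390 + 276.0 = 3666.0 km = 3.6660×10⁶ m.
r₂ = 3390 + 15600 = 18990 km = 1.8990×10⁷ m.
Transfer ellipse a_t = (r₁ + r₂)/2 = 1.133×10⁷ m.
At r₁: circular v_c1 = √(μ/r₁) = 3418 m/s; transfer-periapsis v_p = √[μ(2/r₁ − 1/a_t)] = 4426 m/s.
At r₂: circular v_c2 = √(μ/r₂) = 1502 m/s; transfer-apoapsis v_a = √[μ(2/r₂ − 1/a_t)] = 854.3 m/s.
Δv₂ = v_c2 − v_a = 647.5 m/s.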